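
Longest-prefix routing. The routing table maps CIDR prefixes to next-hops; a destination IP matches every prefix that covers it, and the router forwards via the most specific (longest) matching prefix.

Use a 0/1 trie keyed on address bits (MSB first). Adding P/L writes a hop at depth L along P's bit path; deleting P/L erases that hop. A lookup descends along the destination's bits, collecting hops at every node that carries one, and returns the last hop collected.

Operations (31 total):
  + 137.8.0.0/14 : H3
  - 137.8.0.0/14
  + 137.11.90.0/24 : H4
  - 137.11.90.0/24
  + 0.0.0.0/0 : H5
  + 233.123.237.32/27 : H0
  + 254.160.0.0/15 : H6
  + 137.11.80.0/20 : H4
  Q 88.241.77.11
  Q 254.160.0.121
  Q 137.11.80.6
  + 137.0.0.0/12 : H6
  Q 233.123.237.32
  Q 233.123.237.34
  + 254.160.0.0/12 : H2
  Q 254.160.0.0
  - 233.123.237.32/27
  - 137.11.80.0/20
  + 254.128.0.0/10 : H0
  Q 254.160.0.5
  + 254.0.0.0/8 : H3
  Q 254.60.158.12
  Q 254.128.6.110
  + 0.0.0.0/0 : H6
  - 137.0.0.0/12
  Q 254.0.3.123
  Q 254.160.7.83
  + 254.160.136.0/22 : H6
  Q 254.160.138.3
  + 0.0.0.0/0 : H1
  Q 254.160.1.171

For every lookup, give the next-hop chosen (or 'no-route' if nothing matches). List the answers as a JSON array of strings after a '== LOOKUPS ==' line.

Apply in order:
  add 137.8.0.0/14 -> H3 at depth 14
  del 137.8.0.0/14 (clear depth 14)
  add 137.11.90.0/24 -> H4 at depth 24
  del 137.11.90.0/24 (clear depth 24)
  add 0.0.0.0/0 -> H5 at depth 0
  add 233.123.237.32/27 -> H0 at depth 27
  add 254.160.0.0/15 -> H6 at depth 15
  add 137.11.80.0/20 -> H4 at depth 20
  lookup 88.241.77.11: bits ε walk d0:H5 -> H5
  lookup 254.160.0.121: bits 111111101010000 walk d0:H5→d1:-→d2:-→d3:-→d4:-→d5:-→d6:-→d7:-→d8:-→d9:-→d10:-→d11:-→d12:-→d13:-→d14:-→d15:H6 -> H6
  lookup 137.11.80.6: bits 10001001000010110101 walk d0:H5→d1:-→d2:-→d3:-→d4:-→d5:-→d6:-→d7:-→d8:-→d9:-→d10:-→d11:-→d12:-→d13:-→d14:-→d15:-→d16:-→d17:-→d18:-→d19:-→d20:H4 -> H4
  add 137.0.0.0/12 -> H6 at depth 12
  lookup 233.123.237.32: bits 111010010111101111101101001 walk d0:H5→d1:-→d2:-→d3:-→d4:-→d5:-→d6:-→d7:-→d8:-→d9:-→d10:-→d11:-→d12:-→d13:-→d14:-→d15:-→d16:-→d17:-→d18:-→d19:-→d20:-→d21:-→d22:-→d23:-→d24:-→d25:-→d26:-→d27:H0 -> H0
  lookup 233.123.237.34: bits 111010010111101111101101001 walk d0:H5→d1:-→d2:-→d3:-→d4:-→d5:-→d6:-→d7:-→d8:-→d9:-→d10:-→d11:-→d12:-→d13:-→d14:-→d15:-→d16:-→d17:-→d18:-→d19:-→d20:-→d21:-→d22:-→d23:-→d24:-→d25:-→d26:-→d27:H0 -> H0
  add 254.160.0.0/12 -> H2 at depth 12
  lookup 254.160.0.0: bits 111111101010000 walk d0:H5→d1:-→d2:-→d3:-→d4:-→d5:-→d6:-→d7:-→d8:-→d9:-→d10:-→d11:-→d12:H2→d13:-→d14:-→d15:H6 -> H6
  del 233.123.237.32/27 (clear depth 27)
  del 137.11.80.0/20 (clear depth 20)
  add 254.128.0.0/10 -> H0 at depth 10
  lookup 254.160.0.5: bits 111111101010000 walk d0:H5→d1:-→d2:-→d3:-→d4:-→d5:-→d6:-→d7:-→d8:-→d9:-→d10:H0→d11:-→d12:H2→d13:-→d14:-→d15:H6 -> H6
  add 254.0.0.0/8 -> H3 at depth 8
  lookup 254.60.158.12: bits 11111110 walk d0:H5→d1:-→d2:-→d3:-→d4:-→d5:-→d6:-→d7:-→d8:H3 -> H3
  lookup 254.128.6.110: bits 1111111010 walk d0:H5→d1:-→d2:-→d3:-→d4:-→d5:-→d6:-→d7:-→d8:H3→d9:-→d10:H0 -> H0
  add 0.0.0.0/0 -> H6 at depth 0
  del 137.0.0.0/12 (clear depth 12)
  lookup 254.0.3.123: bits 11111110 walk d0:H6→d1:-→d2:-→d3:-→d4:-→d5:-→d6:-→d7:-→d8:H3 -> H3
  lookup 254.160.7.83: bits 111111101010000 walk d0:H6→d1:-→d2:-→d3:-→d4:-→d5:-→d6:-→d7:-→d8:H3→d9:-→d10:H0→d11:-→d12:H2→d13:-→d14:-→d15:H6 -> H6
  add 254.160.136.0/22 -> H6 at depth 22
  lookup 254.160.138.3: bits 1111111010100000100010 walk d0:H6→d1:-→d2:-→d3:-→d4:-→d5:-→d6:-→d7:-→d8:H3→d9:-→d10:H0→d11:-→d12:H2→d13:-→d14:-→d15:H6→d16:-→d17:-→d18:-→d19:-→d20:-→d21:-→d22:H6 -> H6
  add 0.0.0.0/0 -> H1 at depth 0
  lookup 254.160.1.171: bits 1111111010100000 walk d0:H1→d1:-→d2:-→d3:-→d4:-→d5:-→d6:-→d7:-→d8:H3→d9:-→d10:H0→d11:-→d12:H2→d13:-→d14:-→d15:H6→d16:- -> H6

== LOOKUPS ==
["H5","H6","H4","H0","H0","H6","H6","H3","H0","H3","H6","H6","H6"]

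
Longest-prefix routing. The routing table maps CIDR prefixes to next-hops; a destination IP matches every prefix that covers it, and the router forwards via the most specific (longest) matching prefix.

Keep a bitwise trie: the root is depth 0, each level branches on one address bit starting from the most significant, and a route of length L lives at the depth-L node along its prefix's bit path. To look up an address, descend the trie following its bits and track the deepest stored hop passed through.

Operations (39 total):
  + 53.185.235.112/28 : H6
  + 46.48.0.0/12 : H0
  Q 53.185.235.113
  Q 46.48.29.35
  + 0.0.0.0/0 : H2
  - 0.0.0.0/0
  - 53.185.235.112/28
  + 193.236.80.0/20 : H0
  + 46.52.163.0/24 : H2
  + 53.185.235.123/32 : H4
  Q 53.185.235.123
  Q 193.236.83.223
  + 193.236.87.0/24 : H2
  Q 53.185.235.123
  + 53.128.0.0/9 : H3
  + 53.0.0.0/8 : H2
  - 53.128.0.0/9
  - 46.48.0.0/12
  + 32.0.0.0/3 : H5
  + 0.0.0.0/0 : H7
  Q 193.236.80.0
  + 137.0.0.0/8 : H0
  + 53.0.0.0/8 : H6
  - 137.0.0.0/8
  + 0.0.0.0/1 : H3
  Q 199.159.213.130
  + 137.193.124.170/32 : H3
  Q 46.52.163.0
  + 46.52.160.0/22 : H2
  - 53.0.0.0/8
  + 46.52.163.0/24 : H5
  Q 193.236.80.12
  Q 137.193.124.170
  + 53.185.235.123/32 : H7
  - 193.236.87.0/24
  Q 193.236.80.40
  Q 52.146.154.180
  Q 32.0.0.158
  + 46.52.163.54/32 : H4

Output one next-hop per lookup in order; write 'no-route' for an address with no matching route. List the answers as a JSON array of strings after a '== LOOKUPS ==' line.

Process each operation:
  add 53.185.235.112/28 -> H6 at depth 28
  add 46.48.0.0/12 -> H0 at depth 12
  Q 53.185.235.113: descend 0011010110111001111010110111 ; hops seen [H6] ; pick H6
  Q 46.48.29.35: descend 001011100011 ; hops seen [H0] ; pick H0
  add 0.0.0.0/0 -> H2 at depth 0
  del 0.0.0.0/0 (clear depth 0)
  del 53.185.235.112/28 (clear depth 28)
  add 193.236.80.0/20 -> H0 at depth 20
  add 46.52.163.0/24 -> H2 at depth 24
  add 53.185.235.123/32 -> H4 at depth 32
  Q 53.185.235.123: descend 00110101101110011110101101111011 ; hops seen [H4] ; pick H4
  Q 193.236.83.223: descend 11000001111011000101 ; hops seen [H0] ; pick H0
  add 193.236.87.0/24 -> H2 at depth 24
  Q 53.185.235.123: descend 00110101101110011110101101111011 ; hops seen [H4] ; pick H4
  add 53.128.0.0/9 -> H3 at depth 9
  add 53.0.0.0/8 -> H2 at depth 8
  del 53.128.0.0/9 (clear depth 9)
  del 46.48.0.0/12 (clear depth 12)
  add 32.0.0.0/3 -> H5 at depth 3
  add 0.0.0.0/0 -> H7 at depth 0
  Q 193.236.80.0: descend 110000011110110001010 ; hops seen [H7,H0] ; pick H0
  add 137.0.0.0/8 -> H0 at depth 8
  add 53.0.0.0/8 -> H6 at depth 8
  del 137.0.0.0/8 (clear depth 8)
  add 0.0.0.0/1 -> H3 at depth 1
  Q 199.159.213.130: descend 11000 ; hops seen [H7] ; pick H7
  add 137.193.124.170/32 -> H3 at depth 32
  Q 46.52.163.0: descend 001011100011010010100011 ; hops seen [H7,H3,H5,H2] ; pick H2
  add 46.52.160.0/22 -> H2 at depth 22
  del 53.0.0.0/8 (clear depth 8)
  add 46.52.163.0/24 -> H5 at depth 24
  Q 193.236.80.12: descend 110000011110110001010 ; hops seen [H7,H0] ; pick H0
  Q 137.193.124.170: descend 10001001110000010111110010101010 ; hops seen [H7,H3] ; pick H3
  add 53.185.235.123/32 -> H7 at depth 32
  del 193.236.87.0/24 (clear depth 24)
  Q 193.236.80.40: descend 110000011110110001010 ; hops seen [H7,H0] ; pick H0
  Q 52.146.154.180: descend 0011010 ; hops seen [H7,H3,H5] ; pick H5
  Q 32.0.0.158: descend 0010 ; hops seen [H7,H3,H5] ; pick H5
  add 46.52.163.54/32 -> H4 at depth 32

== LOOKUPS ==
["H6","H0","H4","H0","H4","H0","H7","H2","H0","H3","H0","H5","H5"]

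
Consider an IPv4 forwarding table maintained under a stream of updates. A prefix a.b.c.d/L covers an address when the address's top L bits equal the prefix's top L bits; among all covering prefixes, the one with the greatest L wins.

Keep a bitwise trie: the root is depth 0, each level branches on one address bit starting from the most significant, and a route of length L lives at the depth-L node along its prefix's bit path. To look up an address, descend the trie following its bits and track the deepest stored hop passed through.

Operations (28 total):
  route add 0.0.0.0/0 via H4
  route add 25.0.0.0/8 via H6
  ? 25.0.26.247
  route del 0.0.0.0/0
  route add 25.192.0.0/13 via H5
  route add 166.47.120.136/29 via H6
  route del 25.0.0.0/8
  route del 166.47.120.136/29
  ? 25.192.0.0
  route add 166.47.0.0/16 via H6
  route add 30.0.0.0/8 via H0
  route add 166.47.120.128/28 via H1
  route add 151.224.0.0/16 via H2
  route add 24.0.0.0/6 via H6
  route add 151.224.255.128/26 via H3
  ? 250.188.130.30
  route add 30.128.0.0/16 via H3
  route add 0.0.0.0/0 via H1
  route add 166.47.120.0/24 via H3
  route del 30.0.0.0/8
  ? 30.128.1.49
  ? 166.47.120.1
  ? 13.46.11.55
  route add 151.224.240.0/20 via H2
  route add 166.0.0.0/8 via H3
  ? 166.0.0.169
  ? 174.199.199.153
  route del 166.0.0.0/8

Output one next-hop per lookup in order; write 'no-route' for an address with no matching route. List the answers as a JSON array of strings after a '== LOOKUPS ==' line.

Apply in order:
  add 0.0.0.0/0 -> H4 at depth 0
  add 25.0.0.0/8 -> H6 at depth 8
  ? 25.0.26.247  path d0:H4→d1:-→d2:-→d3:-→d4:-→d5:-→d6:-→d7:-→d8:H6  best=H6
  - 0.0.0.0/0 clear@0
  add 25.192.0.0/13 -> H5 at depth 13
  add 166.47.120.136/29 -> H6 at depth 29
  - 25.0.0.0/8 clear@8
  - 166.47.120.136/29 clear@29
  ? 25.192.0.0  path d0:-→d1:-→d2:-→d3:-→d4:-→d5:-→d6:-→d7:-→d8:-→d9:-→d10:-→d11:-→d12:-→d13:H5  best=H5
  add 166.47.0.0/16 -> H6 at depth 16
  add 30.0.0.0/8 -> H0 at depth 8
  add 166.47.120.128/28 -> H1 at depth 28
  add 151.224.0.0/16 -> H2 at depth 16
  add 24.0.0.0/6 -> H6 at depth 6
  add 151.224.255.128/26 -> H3 at depth 26
  ? 250.188.130.30  path d0:-→d1:-  best=no-route
  add 30.128.0.0/16 -> H3 at depth 16
  add 0.0.0.0/0 -> H1 at depth 0
  add 166.47.120.0/24 -> H3 at depth 24
  - 30.0.0.0/8 clear@8
  ? 30.128.1.49  path d0:H1→d1:-→d2:-→d3:-→d4:-→d5:-→d6:-→d7:-→d8:-→d9:-→d10:-→d11:-→d12:-→d13:-→d14:-→d15:-→d16:H3  best=H3
  ? 166.47.120.1  path d0:H1→d1:-→d2:-→d3:-→d4:-→d5:-→d6:-→d7:-→d8:-→d9:-→d10:-→d11:-→d12:-→d13:-→d14:-→d15:-→d16:H6→d17:-→d18:-→d19:-→d20:-→d21:-→d22:-→d23:-→d24:H3  best=H3
  ? 13.46.11.55  path d0:H1→d1:-→d2:-→d3:-  best=H1
  add 151.224.240.0/20 -> H2 at depth 20
  add 166.0.0.0/8 -> H3 at depth 8
  ? 166.0.0.169  path d0:H1→d1:-→d2:-→d3:-→d4:-→d5:-→d6:-→d7:-→d8:H3→d9:-→d10:-  best=H3
  ? 174.199.199.153  path d0:H1→d1:-→d2:-→d3:-→d4:-  best=H1
  - 166.0.0.0/8 clear@8

== LOOKUPS ==
["H6","H5","no-route","H3","H3","H1","H3","H1"]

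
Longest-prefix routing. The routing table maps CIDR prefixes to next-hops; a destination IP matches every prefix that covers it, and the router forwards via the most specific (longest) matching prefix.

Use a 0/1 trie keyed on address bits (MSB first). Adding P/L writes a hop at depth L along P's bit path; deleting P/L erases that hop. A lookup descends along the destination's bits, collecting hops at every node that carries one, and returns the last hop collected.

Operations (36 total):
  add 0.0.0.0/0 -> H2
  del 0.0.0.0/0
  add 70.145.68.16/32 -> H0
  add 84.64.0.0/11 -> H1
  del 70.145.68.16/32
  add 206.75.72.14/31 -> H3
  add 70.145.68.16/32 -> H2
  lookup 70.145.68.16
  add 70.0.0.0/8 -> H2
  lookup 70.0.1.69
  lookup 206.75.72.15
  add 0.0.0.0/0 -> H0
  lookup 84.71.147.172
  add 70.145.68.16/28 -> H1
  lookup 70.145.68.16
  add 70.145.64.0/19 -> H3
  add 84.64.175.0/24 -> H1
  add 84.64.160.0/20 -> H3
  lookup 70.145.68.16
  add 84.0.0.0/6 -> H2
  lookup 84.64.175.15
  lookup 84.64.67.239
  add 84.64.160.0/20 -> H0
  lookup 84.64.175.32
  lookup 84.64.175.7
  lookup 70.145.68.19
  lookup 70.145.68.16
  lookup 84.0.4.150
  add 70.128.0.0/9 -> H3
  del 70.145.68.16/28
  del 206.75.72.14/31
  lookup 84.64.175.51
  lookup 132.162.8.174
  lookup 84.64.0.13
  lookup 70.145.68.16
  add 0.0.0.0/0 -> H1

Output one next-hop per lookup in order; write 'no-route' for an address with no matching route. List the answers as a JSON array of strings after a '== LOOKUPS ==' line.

Process each operation:
  add 0.0.0.0/0 -> H2 at depth 0
  - 0.0.0.0/0 clear@0
  add 70.145.68.16/32 -> H0 at depth 32
  add 84.64.0.0/11 -> H1 at depth 11
  - 70.145.68.16/32 clear@32
  add 206.75.72.14/31 -> H3 at depth 31
  add 70.145.68.16/32 -> H2 at depth 32
  lookup 70.145.68.16: bits 01000110100100010100010000010000 walk d0:-→d1:-→d2:-→d3:-→d4:-→d5:-→d6:-→d7:-→d8:-→d9:-→d10:-→d11:-→d12:-→d13:-→d14:-→d15:-→d16:-→d17:-→d18:-→d19:-→d20:-→d21:-→d22:-→d23:-→d24:-→d25:-→d26:-→d27:-→d28:-→d29:-→d30:-→d31:-→d32:H2 -> H2
  add 70.0.0.0/8 -> H2 at depth 8
  lookup 70.0.1.69: bits 01000110 walk d0:-→d1:-→d2:-→d3:-→d4:-→d5:-→d6:-→d7:-→d8:H2 -> H2
  lookup 206.75.72.15: bits 1100111001001011010010000000111 walk d0:-→d1:-→d2:-→d3:-→d4:-→d5:-→d6:-→d7:-→d8:-→d9:-→d10:-→d11:-→d12:-→d13:-→d14:-→d15:-→d16:-→d17:-→d18:-→d19:-→d20:-→d21:-→d22:-→d23:-→d24:-→d25:-→d26:-→d27:-→d28:-→d29:-→d30:-→d31:H3 -> H3
  add 0.0.0.0/0 -> H0 at depth 0
  lookup 84.71.147.172: bits 01010100010 walk d0:H0→d1:-→d2:-→d3:-→d4:-→d5:-→d6:-→d7:-→d8:-→d9:-→d10:-→d11:H1 -> H1
  add 70.145.68.16/28 -> H1 at depth 28
  lookup 70.145.68.16: bits 01000110100100010100010000010000 walk d0:H0→d1:-→d2:-→d3:-→d4:-→d5:-→d6:-→d7:-→d8:H2→d9:-→d10:-→d11:-→d12:-→d13:-→d14:-→d15:-→d16:-→d17:-→d18:-→d19:-→d20:-→d21:-→d22:-→d23:-→d24:-→d25:-→d26:-→d27:-→d28:H1→d29:-→d30:-→d31:-→d32:H2 -> H2
  add 70.145.64.0/19 -> H3 at depth 19
  add 84.64.175.0/24 -> H1 at depth 24
  add 84.64.160.0/20 -> H3 at depth 20
  lookup 70.145.68.16: bits 01000110100100010100010000010000 walk d0:H0→d1:-→d2:-→d3:-→d4:-→d5:-→d6:-→d7:-→d8:H2→d9:-→d10:-→d11:-→d12:-→d13:-→d14:-→d15:-→d16:-→d17:-→d18:-→d19:H3→d20:-→d21:-→d22:-→d23:-→d24:-→d25:-→d26:-→d27:-→d28:H1→d29:-→d30:-→d31:-→d32:H2 -> H2
  add 84.0.0.0/6 -> H2 at depth 6
  lookup 84.64.175.15: bits 010101000100000010101111 walk d0:H0→d1:-→d2:-→d3:-→d4:-→d5:-→d6:H2→d7:-→d8:-→d9:-→d10:-→d11:H1→d12:-→d13:-→d14:-→d15:-→d16:-→d17:-→d18:-→d19:-→d20:H3→d21:-→d22:-→d23:-→d24:H1 -> H1
  lookup 84.64.67.239: bits 0101010001000000 walk d0:H0→d1:-→d2:-→d3:-→d4:-→d5:-→d6:H2→d7:-→d8:-→d9:-→d10:-→d11:H1→d12:-→d13:-→d14:-→d15:-→d16:- -> H1
  add 84.64.160.0/20 -> H0 at depth 20
  lookup 84.64.175.32: bits 010101000100000010101111 walk d0:H0→d1:-→d2:-→d3:-→d4:-→d5:-→d6:H2→d7:-→d8:-→d9:-→d10:-→d11:H1→d12:-→d13:-→d14:-→d15:-→d16:-→d17:-→d18:-→d19:-→d20:H0→d21:-→d22:-→d23:-→d24:H1 -> H1
  lookup 84.64.175.7: bits 010101000100000010101111 walk d0:H0→d1:-→d2:-→d3:-→d4:-→d5:-→d6:H2→d7:-→d8:-→d9:-→d10:-→d11:H1→d12:-→d13:-→d14:-→d15:-→d16:-→d17:-→d18:-→d19:-→d20:H0→d21:-→d22:-→d23:-→d24:H1 -> H1
  lookup 70.145.68.19: bits 010001101001000101000100000100 walk d0:H0→d1:-→d2:-→d3:-→d4:-→d5:-→d6:-→d7:-→d8:H2→d9:-→d10:-→d11:-→d12:-→d13:-→d14:-→d15:-→d16:-→d17:-→d18:-→d19:H3→d20:-→d21:-→d22:-→d23:-→d24:-→d25:-→d26:-→d27:-→d28:H1→d29:-→d30:- -> H1
  lookup 70.145.68.16: bits 01000110100100010100010000010000 walk d0:H0→d1:-→d2:-→d3:-→d4:-→d5:-→d6:-→d7:-→d8:H2→d9:-→d10:-→d11:-→d12:-→d13:-→d14:-→d15:-→d16:-→d17:-→d18:-→d19:H3→d20:-→d21:-→d22:-→d23:-→d24:-→d25:-→d26:-→d27:-→d28:H1→d29:-→d30:-→d31:-→d32:H2 -> H2
  lookup 84.0.4.150: bits 010101000 walk d0:H0→d1:-→d2:-→d3:-→d4:-→d5:-→d6:H2→d7:-→d8:-→d9:- -> H2
  add 70.128.0.0/9 -> H3 at depth 9
  - 70.145.68.16/28 clear@28
  - 206.75.72.14/31 clear@31
  lookup 84.64.175.51: bits 010101000100000010101111 walk d0:H0→d1:-→d2:-→d3:-→d4:-→d5:-→d6:H2→d7:-→d8:-→d9:-→d10:-→d11:H1→d12:-→d13:-→d14:-→d15:-→d16:-→d17:-→d18:-→d19:-→d20:H0→d21:-→d22:-→d23:-→d24:H1 -> H1
  lookup 132.162.8.174: bits 1 walk d0:H0→d1:- -> H0
  lookup 84.64.0.13: bits 0101010001000000 walk d0:H0→d1:-→d2:-→d3:-→d4:-→d5:-→d6:H2→d7:-→d8:-→d9:-→d10:-→d11:H1→d12:-→d13:-→d14:-→d15:-→d16:- -> H1
  lookup 70.145.68.16: bits 01000110100100010100010000010000 walk d0:H0→d1:-→d2:-→d3:-→d4:-→d5:-→d6:-→d7:-→d8:H2→d9:H3→d10:-→d11:-→d12:-→d13:-→d14:-→d15:-→d16:-→d17:-→d18:-→d19:H3→d20:-→d21:-→d22:-→d23:-→d24:-→d25:-→d26:-→d27:-→d28:-→d29:-→d30:-→d31:-→d32:H2 -> H2
  add 0.0.0.0/0 -> H1 at depth 0

== LOOKUPS ==
["H2","H2","H3","H1","H2","H2","H1","H1","H1","H1","H1","H2","H2","H1","H0","H1","H2"]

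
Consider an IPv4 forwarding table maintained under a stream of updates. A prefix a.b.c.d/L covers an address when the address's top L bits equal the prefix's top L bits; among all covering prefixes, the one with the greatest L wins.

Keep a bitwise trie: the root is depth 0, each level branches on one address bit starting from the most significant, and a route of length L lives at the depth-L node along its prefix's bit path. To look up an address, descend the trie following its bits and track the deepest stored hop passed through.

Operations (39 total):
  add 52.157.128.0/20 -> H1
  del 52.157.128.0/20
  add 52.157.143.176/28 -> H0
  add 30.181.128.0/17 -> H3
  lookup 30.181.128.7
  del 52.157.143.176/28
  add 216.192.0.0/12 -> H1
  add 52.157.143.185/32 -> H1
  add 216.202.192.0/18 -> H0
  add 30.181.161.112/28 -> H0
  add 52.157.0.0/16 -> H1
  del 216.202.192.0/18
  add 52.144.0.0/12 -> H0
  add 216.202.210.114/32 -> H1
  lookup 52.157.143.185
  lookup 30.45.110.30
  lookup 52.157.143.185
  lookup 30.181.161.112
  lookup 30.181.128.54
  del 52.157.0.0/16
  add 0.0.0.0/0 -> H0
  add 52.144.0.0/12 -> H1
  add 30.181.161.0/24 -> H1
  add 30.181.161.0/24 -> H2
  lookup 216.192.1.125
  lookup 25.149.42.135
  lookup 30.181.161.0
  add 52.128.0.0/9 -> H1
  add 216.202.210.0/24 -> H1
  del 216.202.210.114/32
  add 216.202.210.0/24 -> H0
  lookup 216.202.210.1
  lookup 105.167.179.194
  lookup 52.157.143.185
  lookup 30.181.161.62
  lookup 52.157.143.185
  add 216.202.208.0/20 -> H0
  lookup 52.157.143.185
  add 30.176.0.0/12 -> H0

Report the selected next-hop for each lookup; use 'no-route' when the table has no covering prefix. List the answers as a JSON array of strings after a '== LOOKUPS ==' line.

Trace:
  + 52.157.128.0/20 (H1) depth=20
  - 52.157.128.0/20 clear@20
  + 52.157.143.176/28 (H0) depth=28
  + 30.181.128.0/17 (H3) depth=17
  Q 30.181.128.7: descend 00011110101101011 ; hops seen [H3] ; pick H3
  - 52.157.143.176/28 clear@28
  + 216.192.0.0/12 (H1) depth=12
  + 52.157.143.185/32 (H1) depth=32
  + 216.202.192.0/18 (H0) depth=18
  + 30.181.161.112/28 (H0) depth=28
  + 52.157.0.0/16 (H1) depth=16
  - 216.202.192.0/18 clear@18
  + 52.144.0.0/12 (H0) depth=12
  + 216.202.210.114/32 (H1) depth=32
  Q 52.157.143.185: descend 00110100100111011000111110111001 ; hops seen [H0,H1,H1] ; pick H1
  Q 30.45.110.30: descend 00011110 ; hops seen [∅] ; pick no-route
  Q 52.157.143.185: descend 00110100100111011000111110111001 ; hops seen [H0,H1,H1] ; pick H1
  Q 30.181.161.112: descend 0001111010110101101000010111 ; hops seen [H3,H0] ; pick H0
  Q 30.181.128.54: descend 000111101011010110 ; hops seen [H3] ; pick H3
  - 52.157.0.0/16 clear@16
  + 0.0.0.0/0 (H0) depth=0
  + 52.144.0.0/12 (H1) depth=12
  + 30.181.161.0/24 (H1) depth=24
  + 30.181.161.0/24 (H2) depth=24
  Q 216.192.1.125: descend 110110001100 ; hops seen [H0,H1] ; pick H1
  Q 25.149.42.135: descend 00011 ; hops seen [H0] ; pick H0
  Q 30.181.161.0: descend 0001111010110101101000010 ; hops seen [H0,H3,H2] ; pick H2
  + 52.128.0.0/9 (H1) depth=9
  + 216.202.210.0/24 (H1) depth=24
  - 216.202.210.114/32 clear@32
  + 216.202.210.0/24 (H0) depth=24
  Q 216.202.210.1: descend 1101100011001010110100100 ; hops seen [H0,H1,H0] ; pick H0
  Q 105.167.179.194: descend 0 ; hops seen [H0] ; pick H0
  Q 52.157.143.185: descend 00110100100111011000111110111001 ; hops seen [H0,H1,H1,H1] ; pick H1
  Q 30.181.161.62: descend 0001111010110101101000010 ; hops seen [H0,H3,H2] ; pick H2
  Q 52.157.143.185: descend 00110100100111011000111110111001 ; hops seen [H0,H1,H1,H1] ; pick H1
  + 216.202.208.0/20 (H0) depth=20
  Q 52.157.143.185: descend 00110100100111011000111110111001 ; hops seen [H0,H1,H1,H1] ; pick H1
  + 30.176.0.0/12 (H0) depth=12

== LOOKUPS ==
["H3","H1","no-route","H1","H0","H3","H1","H0","H2","H0","H0","H1","H2","H1","H1"]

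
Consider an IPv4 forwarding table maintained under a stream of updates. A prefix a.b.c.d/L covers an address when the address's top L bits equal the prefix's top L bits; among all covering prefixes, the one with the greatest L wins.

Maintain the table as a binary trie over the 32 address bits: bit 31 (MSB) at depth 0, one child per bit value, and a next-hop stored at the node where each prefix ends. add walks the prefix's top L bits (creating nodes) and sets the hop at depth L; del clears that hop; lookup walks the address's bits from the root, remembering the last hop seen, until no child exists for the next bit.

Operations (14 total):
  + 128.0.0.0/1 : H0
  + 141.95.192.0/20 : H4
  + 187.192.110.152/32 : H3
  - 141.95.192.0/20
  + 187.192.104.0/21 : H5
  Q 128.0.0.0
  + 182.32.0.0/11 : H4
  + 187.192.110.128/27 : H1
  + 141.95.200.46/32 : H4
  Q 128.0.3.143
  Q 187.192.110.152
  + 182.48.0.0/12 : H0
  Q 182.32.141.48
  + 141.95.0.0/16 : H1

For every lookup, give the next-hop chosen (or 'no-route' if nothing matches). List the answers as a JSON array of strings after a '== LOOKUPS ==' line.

Trace:
  add 128.0.0.0/1 -> H0 at depth 1
  add 141.95.192.0/20 -> H4 at depth 20
  add 187.192.110.152/32 -> H3 at depth 32
  del 141.95.192.0/20 (clear depth 20)
  add 187.192.104.0/21 -> H5 at depth 21
  Q 128.0.0.0: descend 1000 ; hops seen [H0] ; pick H0
  add 182.32.0.0/11 -> H4 at depth 11
  add 187.192.110.128/27 -> H1 at depth 27
  add 141.95.200.46/32 -> H4 at depth 32
  Q 128.0.3.143: descend 1000 ; hops seen [H0] ; pick H0
  Q 187.192.110.152: descend 10111011110000000110111010011000 ; hops seen [H0,H5,H1,H3] ; pick H3
  add 182.48.0.0/12 -> H0 at depth 12
  Q 182.32.141.48: descend 10110110001 ; hops seen [H0,H4] ; pick H4
  add 141.95.0.0/16 -> H1 at depth 16

== LOOKUPS ==
["H0","H0","H3","H4"]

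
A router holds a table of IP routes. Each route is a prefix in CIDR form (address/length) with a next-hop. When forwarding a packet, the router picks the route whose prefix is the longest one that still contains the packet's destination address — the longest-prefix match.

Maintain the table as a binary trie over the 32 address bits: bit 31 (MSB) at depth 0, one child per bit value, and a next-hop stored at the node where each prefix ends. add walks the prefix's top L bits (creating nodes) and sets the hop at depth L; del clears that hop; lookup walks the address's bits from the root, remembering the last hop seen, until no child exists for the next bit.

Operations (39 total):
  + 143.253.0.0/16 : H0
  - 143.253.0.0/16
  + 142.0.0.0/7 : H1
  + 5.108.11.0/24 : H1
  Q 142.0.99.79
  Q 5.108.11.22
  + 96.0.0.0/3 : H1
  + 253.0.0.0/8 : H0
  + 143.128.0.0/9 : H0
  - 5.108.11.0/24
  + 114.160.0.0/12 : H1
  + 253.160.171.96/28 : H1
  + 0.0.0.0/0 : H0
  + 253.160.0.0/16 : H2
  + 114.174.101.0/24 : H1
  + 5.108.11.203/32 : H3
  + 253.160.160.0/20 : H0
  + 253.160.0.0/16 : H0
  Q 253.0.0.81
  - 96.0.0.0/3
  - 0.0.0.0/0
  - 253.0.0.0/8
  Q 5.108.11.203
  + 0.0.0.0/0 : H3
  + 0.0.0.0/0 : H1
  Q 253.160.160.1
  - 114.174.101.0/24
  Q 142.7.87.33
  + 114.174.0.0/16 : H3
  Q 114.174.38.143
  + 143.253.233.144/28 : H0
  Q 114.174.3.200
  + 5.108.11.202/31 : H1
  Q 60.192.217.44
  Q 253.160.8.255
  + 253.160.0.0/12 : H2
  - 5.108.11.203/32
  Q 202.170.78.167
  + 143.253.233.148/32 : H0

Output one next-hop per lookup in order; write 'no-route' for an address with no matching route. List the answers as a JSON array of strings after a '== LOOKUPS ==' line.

Apply in order:
  add 143.253.0.0/16 -> H0 at depth 16
  - 143.253.0.0/16 clear@16
  add 142.0.0.0/7 -> H1 at depth 7
  add 5.108.11.0/24 -> H1 at depth 24
  ? 142.0.99.79  path d0:-→d1:-→d2:-→d3:-→d4:-→d5:-→d6:-→d7:H1  best=H1
  ? 5.108.11.22  path d0:-→d1:-→d2:-→d3:-→d4:-→d5:-→d6:-→d7:-→d8:-→d9:-→d10:-→d11:-→d12:-→d13:-→d14:-→d15:-→d16:-→d17:-→d18:-→d19:-→d20:-→d21:-→d22:-→d23:-→d24:H1  best=H1
  add 96.0.0.0/3 -> H1 at depth 3
  add 253.0.0.0/8 -> H0 at depth 8
  add 143.128.0.0/9 -> H0 at depth 9
  - 5.108.11.0/24 clear@24
  add 114.160.0.0/12 -> H1 at depth 12
  add 253.160.171.96/28 -> H1 at depth 28
  add 0.0.0.0/0 -> H0 at depth 0
  add 253.160.0.0/16 -> H2 at depth 16
  add 114.174.101.0/24 -> H1 at depth 24
  add 5.108.11.203/32 -> H3 at depth 32
  add 253.160.160.0/20 -> H0 at depth 20
  add 253.160.0.0/16 -> H0 at depth 16
  ? 253.0.0.81  path d0:H0→d1:-→d2:-→d3:-→d4:-→d5:-→d6:-→d7:-→d8:H0  best=H0
  - 96.0.0.0/3 clear@3
  - 0.0.0.0/0 clear@0
  - 253.0.0.0/8 clear@8
  ? 5.108.11.203  path d0:-→d1:-→d2:-→d3:-→d4:-→d5:-→d6:-→d7:-→d8:-→d9:-→d10:-→d11:-→d12:-→d13:-→d14:-→d15:-→d16:-→d17:-→d18:-→d19:-→d20:-→d21:-→d22:-→d23:-→d24:-→d25:-→d26:-→d27:-→d28:-→d29:-→d30:-→d31:-→d32:H3  best=H3
  add 0.0.0.0/0 -> H3 at depth 0
  add 0.0.0.0/0 -> H1 at depth 0
  ? 253.160.160.1  path d0:H1→d1:-→d2:-→d3:-→d4:-→d5:-→d6:-→d7:-→d8:-→d9:-→d10:-→d11:-→d12:-→d13:-→d14:-→d15:-→d16:H0→d17:-→d18:-→d19:-→d20:H0  best=H0
  - 114.174.101.0/24 clear@24
  ? 142.7.87.33  path d0:H1→d1:-→d2:-→d3:-→d4:-→d5:-→d6:-→d7:H1  best=H1
  add 114.174.0.0/16 -> H3 at depth 16
  ? 114.174.38.143  path d0:H1→d1:-→d2:-→d3:-→d4:-→d5:-→d6:-→d7:-→d8:-→d9:-→d10:-→d11:-→d12:H1→d13:-→d14:-→d15:-→d16:H3→d17:-  best=H3
  add 143.253.233.144/28 -> H0 at depth 28
  ? 114.174.3.200  path d0:H1→d1:-→d2:-→d3:-→d4:-→d5:-→d6:-→d7:-→d8:-→d9:-→d10:-→d11:-→d12:H1→d13:-→d14:-→d15:-→d16:H3→d17:-  best=H3
  add 5.108.11.202/31 -> H1 at depth 31
  ? 60.192.217.44  path d0:H1→d1:-→d2:-  best=H1
  ? 253.160.8.255  path d0:H1→d1:-→d2:-→d3:-→d4:-→d5:-→d6:-→d7:-→d8:-→d9:-→d10:-→d11:-→d12:-→d13:-→d14:-→d15:-→d16:H0  best=H0
  add 253.160.0.0/12 -> H2 at depth 12
  - 5.108.11.203/32 clear@32
  ? 202.170.78.167  path d0:H1→d1:-→d2:-  best=H1
  add 143.253.233.148/32 -> H0 at depth 32

== LOOKUPS ==
["H1","H1","H0","H3","H0","H1","H3","H3","H1","H0","H1"]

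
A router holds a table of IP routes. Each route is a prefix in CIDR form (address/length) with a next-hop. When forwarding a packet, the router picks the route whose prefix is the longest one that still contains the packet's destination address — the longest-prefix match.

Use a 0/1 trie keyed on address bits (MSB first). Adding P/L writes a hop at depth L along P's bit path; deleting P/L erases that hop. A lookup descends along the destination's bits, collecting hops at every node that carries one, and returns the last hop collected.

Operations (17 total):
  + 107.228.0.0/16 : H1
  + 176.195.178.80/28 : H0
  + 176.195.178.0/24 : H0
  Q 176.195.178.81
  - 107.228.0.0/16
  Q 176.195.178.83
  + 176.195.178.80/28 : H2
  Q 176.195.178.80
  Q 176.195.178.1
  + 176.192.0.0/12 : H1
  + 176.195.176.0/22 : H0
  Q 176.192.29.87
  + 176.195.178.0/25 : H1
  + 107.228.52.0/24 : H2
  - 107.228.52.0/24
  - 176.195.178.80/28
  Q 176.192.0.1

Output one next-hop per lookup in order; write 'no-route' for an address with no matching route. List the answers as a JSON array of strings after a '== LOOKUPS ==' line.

Trace:
  add 107.228.0.0/16 -> H1 at depth 16
  add 176.195.178.80/28 -> H0 at depth 28
  add 176.195.178.0/24 -> H0 at depth 24
  ? 176.195.178.81  path d0:-→d1:-→d2:-→d3:-→d4:-→d5:-→d6:-→d7:-→d8:-→d9:-→d10:-→d11:-→d12:-→d13:-→d14:-→d15:-→d16:-→d17:-→d18:-→d19:-→d20:-→d21:-→d22:-→d23:-→d24:H0→d25:-→d26:-→d27:-→d28:H0  best=H0
  - 107.228.0.0/16 clear@16
  ? 176.195.178.83  path d0:-→d1:-→d2:-→d3:-→d4:-→d5:-→d6:-→d7:-→d8:-→d9:-→d10:-→d11:-→d12:-→d13:-→d14:-→d15:-→d16:-→d17:-→d18:-→d19:-→d20:-→d21:-→d22:-→d23:-→d24:H0→d25:-→d26:-→d27:-→d28:H0  best=H0
  add 176.195.178.80/28 -> H2 at depth 28
  ? 176.195.178.80  path d0:-→d1:-→d2:-→d3:-→d4:-→d5:-→d6:-→d7:-→d8:-→d9:-→d10:-→d11:-→d12:-→d13:-→d14:-→d15:-→d16:-→d17:-→d18:-→d19:-→d20:-→d21:-→d22:-→d23:-→d24:H0→d25:-→d26:-→d27:-→d28:H2  best=H2
  ? 176.195.178.1  path d0:-→d1:-→d2:-→d3:-→d4:-→d5:-→d6:-→d7:-→d8:-→d9:-→d10:-→d11:-→d12:-→d13:-→d14:-→d15:-→d16:-→d17:-→d18:-→d19:-→d20:-→d21:-→d22:-→d23:-→d24:H0→d25:-  best=H0
  add 176.192.0.0/12 -> H1 at depth 12
  add 176.195.176.0/22 -> H0 at depth 22
  ? 176.192.29.87  path d0:-→d1:-→d2:-→d3:-→d4:-→d5:-→d6:-→d7:-→d8:-→d9:-→d10:-→d11:-→d12:H1→d13:-→d14:-  best=H1
  add 176.195.178.0/25 -> H1 at depth 25
  add 107.228.52.0/24 -> H2 at depth 24
  - 107.228.52.0/24 clear@24
  - 176.195.178.80/28 clear@28
  ? 176.192.0.1  path d0:-→d1:-→d2:-→d3:-→d4:-→d5:-→d6:-→d7:-→d8:-→d9:-→d10:-→d11:-→d12:H1→d13:-→d14:-  best=H1

== LOOKUPS ==
["H0","H0","H2","H0","H1","H1"]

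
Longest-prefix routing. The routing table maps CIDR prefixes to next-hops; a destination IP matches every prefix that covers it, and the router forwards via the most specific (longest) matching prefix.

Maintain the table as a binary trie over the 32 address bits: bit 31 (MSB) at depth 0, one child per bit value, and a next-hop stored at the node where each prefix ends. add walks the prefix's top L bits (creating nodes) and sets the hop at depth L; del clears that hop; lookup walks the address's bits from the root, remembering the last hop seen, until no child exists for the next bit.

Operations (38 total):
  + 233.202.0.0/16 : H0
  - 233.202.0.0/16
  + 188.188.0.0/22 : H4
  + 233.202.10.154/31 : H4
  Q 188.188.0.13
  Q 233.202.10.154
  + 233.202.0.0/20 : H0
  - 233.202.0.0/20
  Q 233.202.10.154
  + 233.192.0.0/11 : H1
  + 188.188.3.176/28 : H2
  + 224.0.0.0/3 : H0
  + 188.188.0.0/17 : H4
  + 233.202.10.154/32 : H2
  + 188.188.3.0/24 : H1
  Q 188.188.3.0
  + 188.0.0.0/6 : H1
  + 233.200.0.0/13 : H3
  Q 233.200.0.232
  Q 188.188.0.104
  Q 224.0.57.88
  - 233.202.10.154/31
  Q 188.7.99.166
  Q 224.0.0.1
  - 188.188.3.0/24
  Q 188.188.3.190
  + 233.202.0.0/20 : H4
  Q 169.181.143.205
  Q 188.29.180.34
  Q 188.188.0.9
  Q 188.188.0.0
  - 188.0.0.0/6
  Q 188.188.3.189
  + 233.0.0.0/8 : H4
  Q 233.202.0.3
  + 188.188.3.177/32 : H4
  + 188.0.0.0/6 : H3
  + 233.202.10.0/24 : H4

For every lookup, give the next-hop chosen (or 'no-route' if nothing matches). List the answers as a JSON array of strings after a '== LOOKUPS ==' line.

Apply in order:
  add 233.202.0.0/16 -> H0 at depth 16
  del 233.202.0.0/16 (clear depth 16)
  add 188.188.0.0/22 -> H4 at depth 22
  add 233.202.10.154/31 -> H4 at depth 31
  lookup 188.188.0.13: bits 1011110010111100000000 walk d0:-→d1:-→d2:-→d3:-→d4:-→d5:-→d6:-→d7:-→d8:-→d9:-→d10:-→d11:-→d12:-→d13:-→d14:-→d15:-→d16:-→d17:-→d18:-→d19:-→d20:-→d21:-→d22:H4 -> H4
  lookup 233.202.10.154: bits 1110100111001010000010101001101 walk d0:-→d1:-→d2:-→d3:-→d4:-→d5:-→d6:-→d7:-→d8:-→d9:-→d10:-→d11:-→d12:-→d13:-→d14:-→d15:-→d16:-→d17:-→d18:-→d19:-→d20:-→d21:-→d22:-→d23:-→d24:-→d25:-→d26:-→d27:-→d28:-→d29:-→d30:-→d31:H4 -> H4
  add 233.202.0.0/20 -> H0 at depth 20
  del 233.202.0.0/20 (clear depth 20)
  lookup 233.202.10.154: bits 1110100111001010000010101001101 walk d0:-→d1:-→d2:-→d3:-→d4:-→d5:-→d6:-→d7:-→d8:-→d9:-→d10:-→d11:-→d12:-→d13:-→d14:-→d15:-→d16:-→d17:-→d18:-→d19:-→d20:-→d21:-→d22:-→d23:-→d24:-→d25:-→d26:-→d27:-→d28:-→d29:-→d30:-→d31:H4 -> H4
  add 233.192.0.0/11 -> H1 at depth 11
  add 188.188.3.176/28 -> H2 at depth 28
  add 224.0.0.0/3 -> H0 at depth 3
  add 188.188.0.0/17 -> H4 at depth 17
  add 233.202.10.154/32 -> H2 at depth 32
  add 188.188.3.0/24 -> H1 at depth 24
  lookup 188.188.3.0: bits 101111001011110000000011 walk d0:-→d1:-→d2:-→d3:-→d4:-→d5:-→d6:-→d7:-→d8:-→d9:-→d10:-→d11:-→d12:-→d13:-→d14:-→d15:-→d16:-→d17:H4→d18:-→d19:-→d20:-→d21:-→d22:H4→d23:-→d24:H1 -> H1
  add 188.0.0.0/6 -> H1 at depth 6
  add 233.200.0.0/13 -> H3 at depth 13
  lookup 233.200.0.232: bits 11101001110010 walk d0:-→d1:-→d2:-→d3:H0→d4:-→d5:-→d6:-→d7:-→d8:-→d9:-→d10:-→d11:H1→d12:-→d13:H3→d14:- -> H3
  lookup 188.188.0.104: bits 1011110010111100000000 walk d0:-→d1:-→d2:-→d3:-→d4:-→d5:-→d6:H1→d7:-→d8:-→d9:-→d10:-→d11:-→d12:-→d13:-→d14:-→d15:-→d16:-→d17:H4→d18:-→d19:-→d20:-→d21:-→d22:H4 -> H4
  lookup 224.0.57.88: bits 1110 walk d0:-→d1:-→d2:-→d3:H0→d4:- -> H0
  del 233.202.10.154/31 (clear depth 31)
  lookup 188.7.99.166: bits 10111100 walk d0:-→d1:-→d2:-→d3:-→d4:-→d5:-→d6:H1→d7:-→d8:- -> H1
  lookup 224.0.0.1: bits 1110 walk d0:-→d1:-→d2:-→d3:H0→d4:- -> H0
  del 188.188.3.0/24 (clear depth 24)
  lookup 188.188.3.190: bits 1011110010111100000000111011 walk d0:-→d1:-→d2:-→d3:-→d4:-→d5:-→d6:H1→d7:-→d8:-→d9:-→d10:-→d11:-→d12:-→d13:-→d14:-→d15:-→d16:-→d17:H4→d18:-→d19:-→d20:-→d21:-→d22:H4→d23:-→d24:-→d25:-→d26:-→d27:-→d28:H2 -> H2
  add 233.202.0.0/20 -> H4 at depth 20
  lookup 169.181.143.205: bits 101 walk d0:-→d1:-→d2:-→d3:- -> no-route
  lookup 188.29.180.34: bits 10111100 walk d0:-→d1:-→d2:-→d3:-→d4:-→d5:-→d6:H1→d7:-→d8:- -> H1
  lookup 188.188.0.9: bits 1011110010111100000000 walk d0:-→d1:-→d2:-→d3:-→d4:-→d5:-→d6:H1→d7:-→d8:-→d9:-→d10:-→d11:-→d12:-→d13:-→d14:-→d15:-→d16:-→d17:H4→d18:-→d19:-→d20:-→d21:-→d22:H4 -> H4
  lookup 188.188.0.0: bits 1011110010111100000000 walk d0:-→d1:-→d2:-→d3:-→d4:-→d5:-→d6:H1→d7:-→d8:-→d9:-→d10:-→d11:-→d12:-→d13:-→d14:-→d15:-→d16:-→d17:H4→d18:-→d19:-→d20:-→d21:-→d22:H4 -> H4
  del 188.0.0.0/6 (clear depth 6)
  lookup 188.188.3.189: bits 1011110010111100000000111011 walk d0:-→d1:-→d2:-→d3:-→d4:-→d5:-→d6:-→d7:-→d8:-→d9:-→d10:-→d11:-→d12:-→d13:-→d14:-→d15:-→d16:-→d17:H4→d18:-→d19:-→d20:-→d21:-→d22:H4→d23:-→d24:-→d25:-→d26:-→d27:-→d28:H2 -> H2
  add 233.0.0.0/8 -> H4 at depth 8
  lookup 233.202.0.3: bits 11101001110010100000 walk d0:-→d1:-→d2:-→d3:H0→d4:-→d5:-→d6:-→d7:-→d8:H4→d9:-→d10:-→d11:H1→d12:-→d13:H3→d14:-→d15:-→d16:-→d17:-→d18:-→d19:-→d20:H4 -> H4
  add 188.188.3.177/32 -> H4 at depth 32
  add 188.0.0.0/6 -> H3 at depth 6
  add 233.202.10.0/24 -> H4 at depth 24

== LOOKUPS ==
["H4","H4","H4","H1","H3","H4","H0","H1","H0","H2","no-route","H1","H4","H4","H2","H4"]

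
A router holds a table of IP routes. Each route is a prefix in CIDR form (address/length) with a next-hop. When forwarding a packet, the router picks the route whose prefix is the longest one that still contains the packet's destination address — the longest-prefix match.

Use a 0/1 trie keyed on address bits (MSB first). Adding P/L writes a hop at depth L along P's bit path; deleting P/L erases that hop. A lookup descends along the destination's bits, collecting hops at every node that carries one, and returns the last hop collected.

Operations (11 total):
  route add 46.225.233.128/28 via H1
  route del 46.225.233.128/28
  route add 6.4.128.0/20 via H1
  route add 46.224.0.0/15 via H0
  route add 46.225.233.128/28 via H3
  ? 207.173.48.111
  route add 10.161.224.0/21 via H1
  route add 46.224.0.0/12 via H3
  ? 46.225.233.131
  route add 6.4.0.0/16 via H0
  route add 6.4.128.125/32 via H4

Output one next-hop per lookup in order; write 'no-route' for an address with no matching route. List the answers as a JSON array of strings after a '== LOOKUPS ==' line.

Apply in order:
  add 46.225.233.128/28 -> H1 at depth 28
  del 46.225.233.128/28 (clear depth 28)
  add 6.4.128.0/20 -> H1 at depth 20
  add 46.224.0.0/15 -> H0 at depth 15
  add 46.225.233.128/28 -> H3 at depth 28
  lookup 207.173.48.111: bits ε walk d0:- -> no-route
  add 10.161.224.0/21 -> H1 at depth 21
  add 46.224.0.0/12 -> H3 at depth 12
  lookup 46.225.233.131: bits 0010111011100001111010011000 walk d0:-→d1:-→d2:-→d3:-→d4:-→d5:-→d6:-→d7:-→d8:-→d9:-→d10:-→d11:-→d12:H3→d13:-→d14:-→d15:H0→d16:-→d17:-→d18:-→d19:-→d20:-→d21:-→d22:-→d23:-→d24:-→d25:-→d26:-→d27:-→d28:H3 -> H3
  add 6.4.0.0/16 -> H0 at depth 16
  add 6.4.128.125/32 -> H4 at depth 32

== LOOKUPS ==
["no-route","H3"]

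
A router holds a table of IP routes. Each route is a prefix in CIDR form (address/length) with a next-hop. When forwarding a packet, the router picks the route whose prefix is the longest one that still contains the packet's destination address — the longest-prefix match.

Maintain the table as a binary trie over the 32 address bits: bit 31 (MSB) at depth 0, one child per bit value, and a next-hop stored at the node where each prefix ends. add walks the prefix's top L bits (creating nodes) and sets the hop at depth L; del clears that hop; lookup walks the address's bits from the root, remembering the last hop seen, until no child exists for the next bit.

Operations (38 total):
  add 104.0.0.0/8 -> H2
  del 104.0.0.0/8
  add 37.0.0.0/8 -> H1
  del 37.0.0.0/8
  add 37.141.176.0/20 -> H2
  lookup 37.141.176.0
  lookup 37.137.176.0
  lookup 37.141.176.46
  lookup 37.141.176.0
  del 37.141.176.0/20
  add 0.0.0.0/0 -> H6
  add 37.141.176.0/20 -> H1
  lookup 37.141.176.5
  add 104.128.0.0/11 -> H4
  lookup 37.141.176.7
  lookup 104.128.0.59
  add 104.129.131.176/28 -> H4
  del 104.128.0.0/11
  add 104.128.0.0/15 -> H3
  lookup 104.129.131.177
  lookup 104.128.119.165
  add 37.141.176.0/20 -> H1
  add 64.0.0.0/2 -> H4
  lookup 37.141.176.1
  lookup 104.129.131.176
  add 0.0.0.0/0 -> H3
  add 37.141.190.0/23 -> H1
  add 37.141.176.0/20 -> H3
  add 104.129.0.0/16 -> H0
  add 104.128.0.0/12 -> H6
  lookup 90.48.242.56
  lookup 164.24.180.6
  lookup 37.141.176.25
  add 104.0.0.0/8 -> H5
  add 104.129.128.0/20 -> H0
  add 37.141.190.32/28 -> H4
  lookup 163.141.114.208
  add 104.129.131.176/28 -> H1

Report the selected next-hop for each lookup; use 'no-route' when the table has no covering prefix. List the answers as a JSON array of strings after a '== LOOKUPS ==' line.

Trace:
  add 104.0.0.0/8 -> H2 at depth 8
  - 104.0.0.0/8 clear@8
  add 37.0.0.0/8 -> H1 at depth 8
  - 37.0.0.0/8 clear@8
  add 37.141.176.0/20 -> H2 at depth 20
  lookup 37.141.176.0: bits 00100101100011011011 walk d0:-→d1:-→d2:-→d3:-→d4:-→d5:-→d6:-→d7:-→d8:-→d9:-→d10:-→d11:-→d12:-→d13:-→d14:-→d15:-→d16:-→d17:-→d18:-→d19:-→d20:H2 -> H2
  lookup 37.137.176.0: bits 0010010110001 walk d0:-→d1:-→d2:-→d3:-→d4:-→d5:-→d6:-→d7:-→d8:-→d9:-→d10:-→d11:-→d12:-→d13:- -> no-route
  lookup 37.141.176.46: bits 00100101100011011011 walk d0:-→d1:-→d2:-→d3:-→d4:-→d5:-→d6:-→d7:-→d8:-→d9:-→d10:-→d11:-→d12:-→d13:-→d14:-→d15:-→d16:-→d17:-→d18:-→d19:-→d20:H2 -> H2
  lookup 37.141.176.0: bits 00100101100011011011 walk d0:-→d1:-→d2:-→d3:-→d4:-→d5:-→d6:-→d7:-→d8:-→d9:-→d10:-→d11:-→d12:-→d13:-→d14:-→d15:-→d16:-→d17:-→d18:-→d19:-→d20:H2 -> H2
  - 37.141.176.0/20 clear@20
  add 0.0.0.0/0 -> H6 at depth 0
  add 37.141.176.0/20 -> H1 at depth 20
  lookup 37.141.176.5: bits 00100101100011011011 walk d0:H6→d1:-→d2:-→d3:-→d4:-→d5:-→d6:-→d7:-→d8:-→d9:-→d10:-→d11:-→d12:-→d13:-→d14:-→d15:-→d16:-→d17:-→d18:-→d19:-→d20:H1 -> H1
  add 104.128.0.0/11 -> H4 at depth 11
  lookup 37.141.176.7: bits 00100101100011011011 walk d0:H6→d1:-→d2:-→d3:-→d4:-→d5:-→d6:-→d7:-→d8:-→d9:-→d10:-→d11:-→d12:-→d13:-→d14:-→d15:-→d16:-→d17:-→d18:-→d19:-→d20:H1 -> H1
  lookup 104.128.0.59: bits 01101000100 walk d0:H6→d1:-→d2:-→d3:-→d4:-→d5:-→d6:-→d7:-→d8:-→d9:-→d10:-→d11:H4 -> H4
  add 104.129.131.176/28 -> H4 at depth 28
  - 104.128.0.0/11 clear@11
  add 104.128.0.0/15 -> H3 at depth 15
  lookup 104.129.131.177: bits 0110100010000001100000111011 walk d0:H6→d1:-→d2:-→d3:-→d4:-→d5:-→d6:-→d7:-→d8:-→d9:-→d10:-→d11:-→d12:-→d13:-→d14:-→d15:H3→d16:-→d17:-→d18:-→d19:-→d20:-→d21:-→d22:-→d23:-→d24:-→d25:-→d26:-→d27:-→d28:H4 -> H4
  lookup 104.128.119.165: bits 011010001000000 walk d0:H6→d1:-→d2:-→d3:-→d4:-→d5:-→d6:-→d7:-→d8:-→d9:-→d10:-→d11:-→d12:-→d13:-→d14:-→d15:H3 -> H3
  add 37.141.176.0/20 -> H1 at depth 20
  add 64.0.0.0/2 -> H4 at depth 2
  lookup 37.141.176.1: bits 00100101100011011011 walk d0:H6→d1:-→d2:-→d3:-→d4:-→d5:-→d6:-→d7:-→d8:-→d9:-→d10:-→d11:-→d12:-→d13:-→d14:-→d15:-→d16:-→d17:-→d18:-→d19:-→d20:H1 -> H1
  lookup 104.129.131.176: bits 0110100010000001100000111011 walk d0:H6→d1:-→d2:H4→d3:-→d4:-→d5:-→d6:-→d7:-→d8:-→d9:-→d10:-→d11:-→d12:-→d13:-→d14:-→d15:H3→d16:-→d17:-→d18:-→d19:-→d20:-→d21:-→d22:-→d23:-→d24:-→d25:-→d26:-→d27:-→d28:H4 -> H4
  add 0.0.0.0/0 -> H3 at depth 0
  add 37.141.190.0/23 -> H1 at depth 23
  add 37.141.176.0/20 -> H3 at depth 20
  add 104.129.0.0/16 -> H0 at depth 16
  add 104.128.0.0/12 -> H6 at depth 12
  lookup 90.48.242.56: bits 01 walk d0:H3→d1:-→d2:H4 -> H4
  lookup 164.24.180.6: bits ε walk d0:H3 -> H3
  lookup 37.141.176.25: bits 00100101100011011011 walk d0:H3→d1:-→d2:-→d3:-→d4:-→d5:-→d6:-→d7:-→d8:-→d9:-→d10:-→d11:-→d12:-→d13:-→d14:-→d15:-→d16:-→d17:-→d18:-→d19:-→d20:H3 -> H3
  add 104.0.0.0/8 -> H5 at depth 8
  add 104.129.128.0/20 -> H0 at depth 20
  add 37.141.190.32/28 -> H4 at depth 28
  lookup 163.141.114.208: bits ε walk d0:H3 -> H3
  add 104.129.131.176/28 -> H1 at depth 28

== LOOKUPS ==
["H2","no-route","H2","H2","H1","H1","H4","H4","H3","H1","H4","H4","H3","H3","H3"]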